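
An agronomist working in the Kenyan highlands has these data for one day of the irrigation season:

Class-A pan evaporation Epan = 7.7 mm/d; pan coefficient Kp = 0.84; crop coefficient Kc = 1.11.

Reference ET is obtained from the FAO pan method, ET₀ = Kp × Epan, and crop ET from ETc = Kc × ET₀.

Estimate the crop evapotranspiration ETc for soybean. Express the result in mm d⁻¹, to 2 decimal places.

ET₀ = 0.84 × 7.7 = 6.4680 mm/d
ETc = Kc × ET₀ = 1.11 × 6.4680 = 7.1795 mm/d

7.18 mm d⁻¹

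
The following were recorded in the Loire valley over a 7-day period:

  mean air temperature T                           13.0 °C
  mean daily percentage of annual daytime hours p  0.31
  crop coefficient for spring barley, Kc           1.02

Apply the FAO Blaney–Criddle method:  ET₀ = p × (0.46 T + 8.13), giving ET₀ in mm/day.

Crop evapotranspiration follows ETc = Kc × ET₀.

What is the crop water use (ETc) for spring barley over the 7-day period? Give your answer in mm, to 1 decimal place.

ET₀ = 0.31 × (0.46 × 13.0 + 8.13) = 0.31 × 14.110 = 4.3741 mm/d
ETc = Kc × ET₀ = 1.02 × 4.3741 = 4.4616 mm/d
Over 7 days: 4.4616 × 7 = 31.231 mm

31.2 mm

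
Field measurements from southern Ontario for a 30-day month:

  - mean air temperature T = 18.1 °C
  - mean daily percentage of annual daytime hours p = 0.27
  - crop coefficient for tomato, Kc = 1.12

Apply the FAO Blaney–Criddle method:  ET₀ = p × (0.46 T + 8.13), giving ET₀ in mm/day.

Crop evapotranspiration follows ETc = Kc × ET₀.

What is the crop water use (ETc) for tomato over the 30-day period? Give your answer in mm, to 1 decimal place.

149.3 mm

ET₀ = 0.27 × (0.46 × 18.1 + 8.13) = 0.27 × 16.456 = 4.4431 mm/d
ETc = Kc × ET₀ = 1.12 × 4.4431 = 4.9763 mm/d
Over 30 days: 4.9763 × 30 = 149.289 mm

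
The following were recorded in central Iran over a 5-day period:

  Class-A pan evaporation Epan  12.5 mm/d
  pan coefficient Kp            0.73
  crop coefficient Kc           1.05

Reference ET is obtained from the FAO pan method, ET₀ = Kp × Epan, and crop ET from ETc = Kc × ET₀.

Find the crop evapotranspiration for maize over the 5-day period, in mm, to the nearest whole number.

48 mm

ET₀ = 0.73 × 12.5 = 9.1250 mm/d
ETc = Kc × ET₀ = 1.05 × 9.1250 = 9.5813 mm/d
Over 5 days: 9.5813 × 5 = 47.907 mm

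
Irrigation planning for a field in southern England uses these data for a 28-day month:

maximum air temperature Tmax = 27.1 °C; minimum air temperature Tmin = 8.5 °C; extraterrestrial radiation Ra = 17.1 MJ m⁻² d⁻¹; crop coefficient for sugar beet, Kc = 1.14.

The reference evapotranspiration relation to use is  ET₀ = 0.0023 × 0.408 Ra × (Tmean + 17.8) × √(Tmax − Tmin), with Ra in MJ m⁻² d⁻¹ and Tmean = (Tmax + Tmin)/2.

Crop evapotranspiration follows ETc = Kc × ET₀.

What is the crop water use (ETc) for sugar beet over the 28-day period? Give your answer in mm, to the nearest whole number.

Tmean = (27.1 + 8.5)/2 = 17.80 °C
0.408 Ra = 0.408 × 17.1 = 6.9768 mm/d equivalent
ET₀ = 0.0023 × 6.9768 × (17.80 + 17.8) × √18.6 = 0.0023 × 6.9768 × 35.60 × 4.3128 = 2.4637 mm/d
ETc = Kc × ET₀ = 1.14 × 2.4637 = 2.8086 mm/d
Over 28 days: 2.8086 × 28 = 78.641 mm

79 mm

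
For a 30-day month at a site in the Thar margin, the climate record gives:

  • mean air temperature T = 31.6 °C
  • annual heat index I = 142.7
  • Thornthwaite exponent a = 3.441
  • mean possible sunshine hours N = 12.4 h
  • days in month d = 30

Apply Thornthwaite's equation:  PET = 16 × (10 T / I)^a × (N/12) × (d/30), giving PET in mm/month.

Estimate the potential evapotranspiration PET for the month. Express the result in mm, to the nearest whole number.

10T/I = 10 × 31.6 / 142.7 = 2.2144
(10T/I)^a = 2.2144^3.441 = 15.4179
Uncorrected PET = 16 × 15.4179 = 246.686 mm
Correction = (N/12)(d/30) = (12.4/12)(30/30) = 1.0333
PET = 246.686 × 1.0333 = 254.901 mm/month

255 mm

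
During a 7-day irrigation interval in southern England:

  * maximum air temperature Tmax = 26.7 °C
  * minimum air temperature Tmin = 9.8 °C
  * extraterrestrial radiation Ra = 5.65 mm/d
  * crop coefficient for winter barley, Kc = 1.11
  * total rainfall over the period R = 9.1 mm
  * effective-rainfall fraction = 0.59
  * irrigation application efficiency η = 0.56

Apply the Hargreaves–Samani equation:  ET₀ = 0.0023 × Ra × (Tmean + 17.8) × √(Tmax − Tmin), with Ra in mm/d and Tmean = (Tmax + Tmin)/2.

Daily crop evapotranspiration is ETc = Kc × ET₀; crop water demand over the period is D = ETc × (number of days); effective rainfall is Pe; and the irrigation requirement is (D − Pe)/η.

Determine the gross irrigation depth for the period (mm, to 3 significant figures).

Tmean = (26.7 + 9.8)/2 = 18.25 °C
ET₀ = 0.0023 × 5.65 × (18.25 + 17.8) × √16.9 = 0.0023 × 5.65 × 36.05 × 4.1110 = 1.9259 mm/d
ETc = Kc × ET₀ = 1.11 × 1.9259 = 2.1377 mm/d
Crop demand D = ETc × 7 d = 2.1377 × 7 = 14.964 mm
Pe = 0.59 × 9.1 = 5.369 mm
D − Pe = 14.964 − 5.369 = 9.595 mm
Gross irrigation = 9.595 / 0.56 = 17.134 mm

17.1 mm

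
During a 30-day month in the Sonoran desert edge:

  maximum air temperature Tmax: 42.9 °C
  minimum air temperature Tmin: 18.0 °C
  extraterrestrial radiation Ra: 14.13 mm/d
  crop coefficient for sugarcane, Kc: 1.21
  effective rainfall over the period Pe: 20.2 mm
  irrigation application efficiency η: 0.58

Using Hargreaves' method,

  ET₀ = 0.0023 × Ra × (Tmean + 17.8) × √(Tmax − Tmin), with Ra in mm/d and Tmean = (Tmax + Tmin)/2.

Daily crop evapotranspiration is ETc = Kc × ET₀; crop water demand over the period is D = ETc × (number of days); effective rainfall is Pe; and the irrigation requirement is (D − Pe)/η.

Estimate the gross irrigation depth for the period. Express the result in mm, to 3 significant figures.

Tmean = (42.9 + 18.0)/2 = 30.45 °C
ET₀ = 0.0023 × 14.13 × (30.45 + 17.8) × √24.9 = 0.0023 × 14.13 × 48.25 × 4.9900 = 7.8247 mm/d
ETc = Kc × ET₀ = 1.21 × 7.8247 = 9.4679 mm/d
Crop demand D = ETc × 30 d = 9.4679 × 30 = 284.037 mm
D − Pe = 284.037 − 20.2 = 263.837 mm
Gross irrigation = 263.837 / 0.58 = 454.891 mm

455 mm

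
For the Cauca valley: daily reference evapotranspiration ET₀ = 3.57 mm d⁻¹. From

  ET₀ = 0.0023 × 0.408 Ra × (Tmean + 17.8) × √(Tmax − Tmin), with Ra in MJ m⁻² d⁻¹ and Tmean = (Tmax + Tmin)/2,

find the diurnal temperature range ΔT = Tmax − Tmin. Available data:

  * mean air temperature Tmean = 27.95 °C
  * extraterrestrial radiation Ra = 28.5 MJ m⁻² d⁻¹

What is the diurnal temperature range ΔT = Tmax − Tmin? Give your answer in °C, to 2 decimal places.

8.51 °C

√ΔT = ET₀ / [0.0023 × 0.408 × Ra × (Tmean+17.8)] = 3.57 / (0.0023 × 11.6280 × 45.75) = 2.9177
ΔT = 2.9177² = 8.513 °C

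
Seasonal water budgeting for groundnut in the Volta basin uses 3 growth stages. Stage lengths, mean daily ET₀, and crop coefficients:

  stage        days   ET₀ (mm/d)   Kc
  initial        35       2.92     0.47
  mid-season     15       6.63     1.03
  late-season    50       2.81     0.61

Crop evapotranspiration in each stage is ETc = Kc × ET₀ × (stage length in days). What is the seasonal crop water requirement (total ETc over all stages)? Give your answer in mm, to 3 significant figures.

initial: 0.47 × 2.92 × 35 = 48.03 mm
mid-season: 1.03 × 6.63 × 15 = 102.43 mm
late-season: 0.61 × 2.81 × 50 = 85.71 mm
Seasonal total = 236.17 mm

236 mm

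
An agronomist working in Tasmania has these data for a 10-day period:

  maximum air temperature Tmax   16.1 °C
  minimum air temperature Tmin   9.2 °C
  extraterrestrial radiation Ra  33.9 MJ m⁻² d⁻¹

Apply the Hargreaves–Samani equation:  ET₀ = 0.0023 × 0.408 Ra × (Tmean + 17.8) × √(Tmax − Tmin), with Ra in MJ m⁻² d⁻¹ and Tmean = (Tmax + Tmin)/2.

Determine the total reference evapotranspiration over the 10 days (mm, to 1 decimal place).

Tmean = (16.1 + 9.2)/2 = 12.65 °C
0.408 Ra = 0.408 × 33.9 = 13.8312 mm/d equivalent
ET₀ = 0.0023 × 13.8312 × (12.65 + 17.8) × √6.9 = 0.0023 × 13.8312 × 30.45 × 2.6268 = 2.5445 mm/d
Over 10 days: 2.5445 × 10 = 25.445 mm

25.4 mm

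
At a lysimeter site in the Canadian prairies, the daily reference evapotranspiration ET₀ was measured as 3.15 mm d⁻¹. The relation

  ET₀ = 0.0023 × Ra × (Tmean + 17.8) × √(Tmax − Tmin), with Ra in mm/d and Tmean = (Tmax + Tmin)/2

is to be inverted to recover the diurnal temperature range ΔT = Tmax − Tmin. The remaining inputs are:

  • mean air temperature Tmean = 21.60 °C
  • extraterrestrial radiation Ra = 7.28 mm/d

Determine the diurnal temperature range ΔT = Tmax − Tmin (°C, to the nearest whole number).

√ΔT = ET₀ / [0.0023 × Ra × (Tmean+17.8)] = 3.15 / (0.0023 × 7.28 × 39.40) = 4.7748
ΔT = 4.7748² = 22.799 °C

23 °C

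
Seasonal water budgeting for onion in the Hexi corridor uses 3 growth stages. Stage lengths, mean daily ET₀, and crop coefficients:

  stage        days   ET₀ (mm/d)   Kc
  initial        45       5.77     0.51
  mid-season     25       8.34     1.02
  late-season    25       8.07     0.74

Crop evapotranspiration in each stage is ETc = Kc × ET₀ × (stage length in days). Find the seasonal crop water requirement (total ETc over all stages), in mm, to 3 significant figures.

initial: 0.51 × 5.77 × 45 = 132.42 mm
mid-season: 1.02 × 8.34 × 25 = 212.67 mm
late-season: 0.74 × 8.07 × 25 = 149.30 mm
Seasonal total = 494.39 mm

494 mm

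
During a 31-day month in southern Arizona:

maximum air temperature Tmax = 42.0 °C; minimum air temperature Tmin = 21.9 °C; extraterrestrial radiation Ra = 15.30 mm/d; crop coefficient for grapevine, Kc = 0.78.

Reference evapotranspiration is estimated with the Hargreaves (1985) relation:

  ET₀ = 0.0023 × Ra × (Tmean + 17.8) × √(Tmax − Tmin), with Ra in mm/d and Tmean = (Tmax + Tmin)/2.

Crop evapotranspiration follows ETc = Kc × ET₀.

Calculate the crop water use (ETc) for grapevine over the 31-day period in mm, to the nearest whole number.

190 mm

Tmean = (42.0 + 21.9)/2 = 31.95 °C
ET₀ = 0.0023 × 15.30 × (31.95 + 17.8) × √20.1 = 0.0023 × 15.30 × 49.75 × 4.4833 = 7.8489 mm/d
ETc = Kc × ET₀ = 0.78 × 7.8489 = 6.1221 mm/d
Over 31 days: 6.1221 × 31 = 189.785 mm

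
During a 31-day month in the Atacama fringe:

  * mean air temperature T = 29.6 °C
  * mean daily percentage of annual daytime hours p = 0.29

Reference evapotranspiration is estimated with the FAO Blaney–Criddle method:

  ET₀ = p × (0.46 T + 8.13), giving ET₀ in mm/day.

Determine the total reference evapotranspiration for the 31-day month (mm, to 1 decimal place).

ET₀ = 0.29 × (0.46 × 29.6 + 8.13) = 0.29 × 21.746 = 6.3063 mm/d
Monthly total = 6.3063 × 31 = 195.495 mm

195.5 mm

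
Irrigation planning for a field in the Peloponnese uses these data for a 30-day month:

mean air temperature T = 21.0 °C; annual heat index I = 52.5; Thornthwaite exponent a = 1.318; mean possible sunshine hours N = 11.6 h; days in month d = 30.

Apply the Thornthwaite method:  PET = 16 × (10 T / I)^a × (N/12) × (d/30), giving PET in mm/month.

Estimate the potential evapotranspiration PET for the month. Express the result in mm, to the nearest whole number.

10T/I = 10 × 21.0 / 52.5 = 4.0000
(10T/I)^a = 4.0000^1.318 = 6.2161
Uncorrected PET = 16 × 6.2161 = 99.458 mm
Correction = (N/12)(d/30) = (11.6/12)(30/30) = 0.9667
PET = 99.458 × 0.9667 = 96.146 mm/month

96 mm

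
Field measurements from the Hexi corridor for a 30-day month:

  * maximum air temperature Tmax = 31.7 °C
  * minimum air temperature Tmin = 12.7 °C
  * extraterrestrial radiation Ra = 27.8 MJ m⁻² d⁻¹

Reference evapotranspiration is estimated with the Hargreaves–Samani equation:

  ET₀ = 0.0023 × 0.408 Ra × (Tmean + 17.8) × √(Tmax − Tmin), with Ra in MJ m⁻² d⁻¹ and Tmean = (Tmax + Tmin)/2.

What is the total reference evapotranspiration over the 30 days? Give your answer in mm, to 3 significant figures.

136 mm

Tmean = (31.7 + 12.7)/2 = 22.20 °C
0.408 Ra = 0.408 × 27.8 = 11.3424 mm/d equivalent
ET₀ = 0.0023 × 11.3424 × (22.20 + 17.8) × √19.0 = 0.0023 × 11.3424 × 40.00 × 4.3589 = 4.5485 mm/d
Over 30 days: 4.5485 × 30 = 136.455 mm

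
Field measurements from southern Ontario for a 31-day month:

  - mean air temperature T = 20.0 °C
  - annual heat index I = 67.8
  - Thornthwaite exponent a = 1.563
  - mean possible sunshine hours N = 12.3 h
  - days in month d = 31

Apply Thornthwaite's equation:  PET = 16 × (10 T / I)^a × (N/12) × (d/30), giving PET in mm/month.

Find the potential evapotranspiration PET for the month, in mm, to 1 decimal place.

91.9 mm

10T/I = 10 × 20.0 / 67.8 = 2.9499
(10T/I)^a = 2.9499^1.563 = 5.4239
Uncorrected PET = 16 × 5.4239 = 86.782 mm
Correction = (N/12)(d/30) = (12.3/12)(31/30) = 1.0592
PET = 86.782 × 1.0592 = 91.919 mm/month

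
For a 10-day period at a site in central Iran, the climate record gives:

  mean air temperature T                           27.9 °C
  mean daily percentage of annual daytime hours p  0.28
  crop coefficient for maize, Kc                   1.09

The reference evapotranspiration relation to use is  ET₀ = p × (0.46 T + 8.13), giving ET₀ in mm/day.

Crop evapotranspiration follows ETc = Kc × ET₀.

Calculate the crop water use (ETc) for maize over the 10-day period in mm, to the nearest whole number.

ET₀ = 0.28 × (0.46 × 27.9 + 8.13) = 0.28 × 20.964 = 5.8699 mm/d
ETc = Kc × ET₀ = 1.09 × 5.8699 = 6.3982 mm/d
Over 10 days: 6.3982 × 10 = 63.982 mm

64 mm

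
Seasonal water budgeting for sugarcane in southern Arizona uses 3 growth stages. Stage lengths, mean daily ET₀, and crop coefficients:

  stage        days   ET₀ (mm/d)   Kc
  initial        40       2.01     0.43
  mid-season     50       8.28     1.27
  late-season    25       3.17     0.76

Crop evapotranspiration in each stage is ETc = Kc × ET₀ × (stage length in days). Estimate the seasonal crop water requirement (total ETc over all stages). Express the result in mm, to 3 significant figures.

initial: 0.43 × 2.01 × 40 = 34.57 mm
mid-season: 1.27 × 8.28 × 50 = 525.78 mm
late-season: 0.76 × 3.17 × 25 = 60.23 mm
Seasonal total = 620.58 mm

621 mm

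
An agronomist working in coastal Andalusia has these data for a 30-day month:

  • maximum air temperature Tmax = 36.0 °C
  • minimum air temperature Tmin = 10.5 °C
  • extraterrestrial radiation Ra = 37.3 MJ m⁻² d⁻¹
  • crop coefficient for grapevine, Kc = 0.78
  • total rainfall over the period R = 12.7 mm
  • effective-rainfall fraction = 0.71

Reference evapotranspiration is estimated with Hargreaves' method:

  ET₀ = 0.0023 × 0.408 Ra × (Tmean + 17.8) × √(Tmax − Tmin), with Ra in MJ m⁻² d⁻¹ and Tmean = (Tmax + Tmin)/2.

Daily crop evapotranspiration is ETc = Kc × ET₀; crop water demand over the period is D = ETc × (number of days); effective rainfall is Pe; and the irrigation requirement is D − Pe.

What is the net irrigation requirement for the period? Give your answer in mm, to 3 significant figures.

161 mm

Tmean = (36.0 + 10.5)/2 = 23.25 °C
0.408 Ra = 0.408 × 37.3 = 15.2184 mm/d equivalent
ET₀ = 0.0023 × 15.2184 × (23.25 + 17.8) × √25.5 = 0.0023 × 15.2184 × 41.05 × 5.0498 = 7.2558 mm/d
ETc = Kc × ET₀ = 0.78 × 7.2558 = 5.6595 mm/d
Crop demand D = ETc × 30 d = 5.6595 × 30 = 169.785 mm
Pe = 0.71 × 12.7 = 9.017 mm
D − Pe = 169.785 − 9.017 = 160.768 mm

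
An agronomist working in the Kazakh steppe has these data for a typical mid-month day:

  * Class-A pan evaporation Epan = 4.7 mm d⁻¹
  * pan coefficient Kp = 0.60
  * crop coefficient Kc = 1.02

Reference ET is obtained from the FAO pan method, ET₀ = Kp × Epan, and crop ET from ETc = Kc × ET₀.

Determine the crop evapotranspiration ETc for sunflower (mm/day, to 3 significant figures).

ET₀ = 0.60 × 4.7 = 2.8200 mm/d
ETc = Kc × ET₀ = 1.02 × 2.8200 = 2.8764 mm/d

2.88 mm/day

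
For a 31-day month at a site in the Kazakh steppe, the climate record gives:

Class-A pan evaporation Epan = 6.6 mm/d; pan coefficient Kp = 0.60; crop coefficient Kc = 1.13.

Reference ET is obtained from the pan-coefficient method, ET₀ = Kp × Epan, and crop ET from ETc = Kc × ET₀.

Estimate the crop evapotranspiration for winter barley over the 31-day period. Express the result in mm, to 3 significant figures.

ET₀ = 0.60 × 6.6 = 3.9600 mm/d
ETc = Kc × ET₀ = 1.13 × 3.9600 = 4.4748 mm/d
Over 31 days: 4.4748 × 31 = 138.719 mm

139 mm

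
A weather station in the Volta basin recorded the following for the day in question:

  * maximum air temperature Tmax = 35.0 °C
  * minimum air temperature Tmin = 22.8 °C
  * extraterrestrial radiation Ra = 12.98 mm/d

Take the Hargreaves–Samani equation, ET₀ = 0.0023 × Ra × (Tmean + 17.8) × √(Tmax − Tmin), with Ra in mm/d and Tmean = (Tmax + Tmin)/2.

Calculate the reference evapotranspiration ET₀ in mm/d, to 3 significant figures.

Tmean = (35.0 + 22.8)/2 = 28.90 °C
ET₀ = 0.0023 × 12.98 × (28.90 + 17.8) × √12.2 = 0.0023 × 12.98 × 46.70 × 3.4928 = 4.8696 mm/d

4.87 mm/d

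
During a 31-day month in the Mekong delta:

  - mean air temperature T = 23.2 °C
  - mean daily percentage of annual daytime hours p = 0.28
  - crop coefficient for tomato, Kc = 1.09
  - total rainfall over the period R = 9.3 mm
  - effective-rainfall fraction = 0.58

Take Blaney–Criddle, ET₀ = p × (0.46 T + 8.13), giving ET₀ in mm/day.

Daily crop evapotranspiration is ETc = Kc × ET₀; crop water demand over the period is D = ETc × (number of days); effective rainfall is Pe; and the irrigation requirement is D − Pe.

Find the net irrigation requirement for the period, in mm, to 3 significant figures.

172 mm

ET₀ = 0.28 × (0.46 × 23.2 + 8.13) = 0.28 × 18.802 = 5.2646 mm/d
ETc = Kc × ET₀ = 1.09 × 5.2646 = 5.7384 mm/d
Crop demand D = ETc × 31 d = 5.7384 × 31 = 177.890 mm
Pe = 0.58 × 9.3 = 5.394 mm
D − Pe = 177.890 − 5.394 = 172.496 mm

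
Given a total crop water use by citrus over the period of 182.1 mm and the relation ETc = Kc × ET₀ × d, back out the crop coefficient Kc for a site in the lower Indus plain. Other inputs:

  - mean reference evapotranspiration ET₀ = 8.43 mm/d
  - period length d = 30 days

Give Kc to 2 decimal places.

0.72

ETc = Kc × ET₀ × d  ⇒  Kc = ETc / (ET₀ × d)
Kc = 182.1 / (8.43 × 30) = 182.1 / 252.90 = 0.7200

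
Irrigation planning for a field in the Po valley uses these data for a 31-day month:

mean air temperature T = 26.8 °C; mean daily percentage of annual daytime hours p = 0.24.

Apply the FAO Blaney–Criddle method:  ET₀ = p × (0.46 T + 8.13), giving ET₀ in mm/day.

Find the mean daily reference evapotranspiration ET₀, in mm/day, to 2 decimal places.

4.91 mm/day

ET₀ = 0.24 × (0.46 × 26.8 + 8.13) = 0.24 × 20.458 = 4.9099 mm/d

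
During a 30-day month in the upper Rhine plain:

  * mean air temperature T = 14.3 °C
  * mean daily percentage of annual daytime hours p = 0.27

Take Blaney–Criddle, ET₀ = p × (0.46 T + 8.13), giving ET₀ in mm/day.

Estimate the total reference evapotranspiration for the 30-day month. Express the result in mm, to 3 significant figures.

ET₀ = 0.27 × (0.46 × 14.3 + 8.13) = 0.27 × 14.708 = 3.9712 mm/d
Monthly total = 3.9712 × 30 = 119.136 mm

119 mm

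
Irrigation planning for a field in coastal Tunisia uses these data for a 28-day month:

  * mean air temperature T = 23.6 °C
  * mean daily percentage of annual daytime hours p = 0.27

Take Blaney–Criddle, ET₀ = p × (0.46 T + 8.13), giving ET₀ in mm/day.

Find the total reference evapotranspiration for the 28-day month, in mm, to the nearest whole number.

ET₀ = 0.27 × (0.46 × 23.6 + 8.13) = 0.27 × 18.986 = 5.1262 mm/d
Monthly total = 5.1262 × 28 = 143.534 mm

144 mm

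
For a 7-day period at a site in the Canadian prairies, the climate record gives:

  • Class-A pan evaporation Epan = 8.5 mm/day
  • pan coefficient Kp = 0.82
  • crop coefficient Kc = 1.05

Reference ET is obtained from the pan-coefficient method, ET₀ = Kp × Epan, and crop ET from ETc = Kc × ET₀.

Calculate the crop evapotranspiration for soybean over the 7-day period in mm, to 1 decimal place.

51.2 mm

ET₀ = 0.82 × 8.5 = 6.9700 mm/d
ETc = Kc × ET₀ = 1.05 × 6.9700 = 7.3185 mm/d
Over 7 days: 7.3185 × 7 = 51.230 mm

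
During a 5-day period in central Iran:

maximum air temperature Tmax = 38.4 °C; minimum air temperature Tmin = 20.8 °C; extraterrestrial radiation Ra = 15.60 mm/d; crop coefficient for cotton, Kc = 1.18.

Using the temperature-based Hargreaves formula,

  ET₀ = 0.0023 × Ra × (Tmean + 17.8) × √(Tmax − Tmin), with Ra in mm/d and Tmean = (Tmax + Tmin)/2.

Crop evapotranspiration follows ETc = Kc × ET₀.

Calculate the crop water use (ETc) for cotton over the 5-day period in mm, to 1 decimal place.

Tmean = (38.4 + 20.8)/2 = 29.60 °C
ET₀ = 0.0023 × 15.60 × (29.60 + 17.8) × √17.6 = 0.0023 × 15.60 × 47.40 × 4.1952 = 7.1348 mm/d
ETc = Kc × ET₀ = 1.18 × 7.1348 = 8.4191 mm/d
Over 5 days: 8.4191 × 5 = 42.096 mm

42.1 mm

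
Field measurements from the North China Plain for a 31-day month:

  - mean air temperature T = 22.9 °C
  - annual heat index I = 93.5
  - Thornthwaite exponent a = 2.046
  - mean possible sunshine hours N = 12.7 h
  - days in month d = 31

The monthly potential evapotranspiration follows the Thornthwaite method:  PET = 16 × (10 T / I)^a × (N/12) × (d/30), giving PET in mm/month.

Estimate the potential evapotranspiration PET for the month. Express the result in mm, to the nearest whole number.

109 mm

10T/I = 10 × 22.9 / 93.5 = 2.4492
(10T/I)^a = 2.4492^2.046 = 6.2509
Uncorrected PET = 16 × 6.2509 = 100.014 mm
Correction = (N/12)(d/30) = (12.7/12)(31/30) = 1.0936
PET = 100.014 × 1.0936 = 109.375 mm/month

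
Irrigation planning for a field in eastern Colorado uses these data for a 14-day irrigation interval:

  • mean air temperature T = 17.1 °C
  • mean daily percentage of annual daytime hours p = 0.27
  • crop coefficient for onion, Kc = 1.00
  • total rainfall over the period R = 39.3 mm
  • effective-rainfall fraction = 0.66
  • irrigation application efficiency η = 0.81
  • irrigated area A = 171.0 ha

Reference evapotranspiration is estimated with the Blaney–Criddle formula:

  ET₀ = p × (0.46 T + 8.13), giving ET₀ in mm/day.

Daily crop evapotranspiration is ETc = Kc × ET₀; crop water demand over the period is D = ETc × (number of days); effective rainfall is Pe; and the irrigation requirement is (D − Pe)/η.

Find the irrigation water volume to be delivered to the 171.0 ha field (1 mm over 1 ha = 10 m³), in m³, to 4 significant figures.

72890 m³

ET₀ = 0.27 × (0.46 × 17.1 + 8.13) = 0.27 × 15.996 = 4.3189 mm/d
ETc = Kc × ET₀ = 1.00 × 4.3189 = 4.3189 mm/d
Crop demand D = ETc × 14 d = 4.3189 × 14 = 60.465 mm
Pe = 0.66 × 39.3 = 25.938 mm
D − Pe = 60.465 − 25.938 = 34.527 mm
Gross irrigation = 34.527 / 0.81 = 42.626 mm
Volume = 42.626 mm × 171.0 ha × 10 = 72890.5 m³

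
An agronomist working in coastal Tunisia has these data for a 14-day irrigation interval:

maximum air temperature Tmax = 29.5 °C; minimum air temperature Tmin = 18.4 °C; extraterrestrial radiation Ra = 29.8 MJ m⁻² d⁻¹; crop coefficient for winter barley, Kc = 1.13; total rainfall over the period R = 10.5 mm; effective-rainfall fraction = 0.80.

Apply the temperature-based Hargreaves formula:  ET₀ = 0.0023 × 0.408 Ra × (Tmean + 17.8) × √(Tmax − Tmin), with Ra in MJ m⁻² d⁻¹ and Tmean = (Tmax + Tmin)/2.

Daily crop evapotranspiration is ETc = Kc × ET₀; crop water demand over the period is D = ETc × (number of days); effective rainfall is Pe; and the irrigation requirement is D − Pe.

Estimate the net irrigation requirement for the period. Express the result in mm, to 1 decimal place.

53.1 mm

Tmean = (29.5 + 18.4)/2 = 23.95 °C
0.408 Ra = 0.408 × 29.8 = 12.1584 mm/d equivalent
ET₀ = 0.0023 × 12.1584 × (23.95 + 17.8) × √11.1 = 0.0023 × 12.1584 × 41.75 × 3.3317 = 3.8898 mm/d
ETc = Kc × ET₀ = 1.13 × 3.8898 = 4.3955 mm/d
Crop demand D = ETc × 14 d = 4.3955 × 14 = 61.537 mm
Pe = 0.80 × 10.5 = 8.400 mm
D − Pe = 61.537 − 8.400 = 53.137 mm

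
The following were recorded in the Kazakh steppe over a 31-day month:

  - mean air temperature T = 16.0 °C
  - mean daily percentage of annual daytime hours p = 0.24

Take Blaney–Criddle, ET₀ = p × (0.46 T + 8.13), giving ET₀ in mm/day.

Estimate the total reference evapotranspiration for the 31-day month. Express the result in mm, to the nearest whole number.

115 mm

ET₀ = 0.24 × (0.46 × 16.0 + 8.13) = 0.24 × 15.490 = 3.7176 mm/d
Monthly total = 3.7176 × 31 = 115.246 mm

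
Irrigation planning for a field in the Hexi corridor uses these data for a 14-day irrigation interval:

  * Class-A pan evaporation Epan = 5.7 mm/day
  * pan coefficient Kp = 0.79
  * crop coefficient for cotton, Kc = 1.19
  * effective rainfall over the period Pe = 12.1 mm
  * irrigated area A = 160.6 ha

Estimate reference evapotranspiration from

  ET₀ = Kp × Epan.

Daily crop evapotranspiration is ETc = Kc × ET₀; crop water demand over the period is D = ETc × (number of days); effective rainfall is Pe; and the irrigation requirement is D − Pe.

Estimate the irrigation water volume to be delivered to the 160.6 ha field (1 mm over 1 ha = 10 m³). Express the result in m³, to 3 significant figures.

ET₀ = 0.79 × 5.7 = 4.5030 mm/d
ETc = Kc × ET₀ = 1.19 × 4.5030 = 5.3586 mm/d
Crop demand D = ETc × 14 d = 5.3586 × 14 = 75.020 mm
D − Pe = 75.020 − 12.1 = 62.920 mm
Volume = 62.920 mm × 160.6 ha × 10 = 101049.5 m³

101000 m³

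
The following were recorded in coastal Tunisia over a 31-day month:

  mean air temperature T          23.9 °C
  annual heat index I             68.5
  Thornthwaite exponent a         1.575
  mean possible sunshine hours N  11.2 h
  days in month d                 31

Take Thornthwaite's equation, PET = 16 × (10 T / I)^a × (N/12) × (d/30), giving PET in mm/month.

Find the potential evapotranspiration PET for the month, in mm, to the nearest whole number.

10T/I = 10 × 23.9 / 68.5 = 3.4891
(10T/I)^a = 3.4891^1.575 = 7.1577
Uncorrected PET = 16 × 7.1577 = 114.523 mm
Correction = (N/12)(d/30) = (11.2/12)(31/30) = 0.9644
PET = 114.523 × 0.9644 = 110.446 mm/month

110 mm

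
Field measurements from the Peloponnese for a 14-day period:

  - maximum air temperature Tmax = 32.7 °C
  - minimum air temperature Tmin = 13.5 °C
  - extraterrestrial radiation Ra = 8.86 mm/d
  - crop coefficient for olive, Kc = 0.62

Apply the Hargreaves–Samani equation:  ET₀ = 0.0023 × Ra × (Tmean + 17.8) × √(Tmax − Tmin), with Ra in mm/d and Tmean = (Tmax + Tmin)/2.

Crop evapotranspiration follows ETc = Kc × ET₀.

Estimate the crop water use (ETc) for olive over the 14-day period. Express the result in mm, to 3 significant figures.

31.7 mm

Tmean = (32.7 + 13.5)/2 = 23.10 °C
ET₀ = 0.0023 × 8.86 × (23.10 + 17.8) × √19.2 = 0.0023 × 8.86 × 40.90 × 4.3818 = 3.6521 mm/d
ETc = Kc × ET₀ = 0.62 × 3.6521 = 2.2643 mm/d
Over 14 days: 2.2643 × 14 = 31.700 mm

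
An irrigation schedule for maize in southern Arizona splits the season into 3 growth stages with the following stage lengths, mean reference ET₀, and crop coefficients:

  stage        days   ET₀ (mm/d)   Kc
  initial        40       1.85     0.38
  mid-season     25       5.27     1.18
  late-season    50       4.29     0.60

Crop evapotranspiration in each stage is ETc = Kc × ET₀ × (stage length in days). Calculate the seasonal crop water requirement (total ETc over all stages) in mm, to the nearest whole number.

312 mm

initial: 0.38 × 1.85 × 40 = 28.12 mm
mid-season: 1.18 × 5.27 × 25 = 155.47 mm
late-season: 0.60 × 4.29 × 50 = 128.70 mm
Seasonal total = 312.29 mm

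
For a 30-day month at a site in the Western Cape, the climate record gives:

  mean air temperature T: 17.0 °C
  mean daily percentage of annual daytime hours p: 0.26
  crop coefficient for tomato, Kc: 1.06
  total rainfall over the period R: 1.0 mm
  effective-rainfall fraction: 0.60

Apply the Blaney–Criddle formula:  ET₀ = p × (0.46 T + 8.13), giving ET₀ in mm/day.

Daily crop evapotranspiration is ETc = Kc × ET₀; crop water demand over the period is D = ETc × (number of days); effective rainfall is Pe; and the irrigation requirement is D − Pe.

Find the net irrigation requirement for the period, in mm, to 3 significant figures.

131 mm

ET₀ = 0.26 × (0.46 × 17.0 + 8.13) = 0.26 × 15.950 = 4.1470 mm/d
ETc = Kc × ET₀ = 1.06 × 4.1470 = 4.3958 mm/d
Crop demand D = ETc × 30 d = 4.3958 × 30 = 131.874 mm
Pe = 0.60 × 1.0 = 0.600 mm
D − Pe = 131.874 − 0.600 = 131.274 mm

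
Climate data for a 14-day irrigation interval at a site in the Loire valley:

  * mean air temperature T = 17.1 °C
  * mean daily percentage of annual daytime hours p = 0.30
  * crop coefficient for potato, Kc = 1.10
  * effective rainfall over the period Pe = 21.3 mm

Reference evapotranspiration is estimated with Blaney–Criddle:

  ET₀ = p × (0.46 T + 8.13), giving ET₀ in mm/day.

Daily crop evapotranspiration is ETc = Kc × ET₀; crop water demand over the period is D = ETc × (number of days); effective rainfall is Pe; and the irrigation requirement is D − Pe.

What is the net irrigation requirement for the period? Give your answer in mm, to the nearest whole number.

53 mm

ET₀ = 0.30 × (0.46 × 17.1 + 8.13) = 0.30 × 15.996 = 4.7988 mm/d
ETc = Kc × ET₀ = 1.10 × 4.7988 = 5.2787 mm/d
Crop demand D = ETc × 14 d = 5.2787 × 14 = 73.902 mm
D − Pe = 73.902 − 21.3 = 52.602 mm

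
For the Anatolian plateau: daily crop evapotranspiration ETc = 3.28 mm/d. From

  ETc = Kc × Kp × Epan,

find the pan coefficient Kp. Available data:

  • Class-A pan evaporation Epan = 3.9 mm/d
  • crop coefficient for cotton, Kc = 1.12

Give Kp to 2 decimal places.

0.75

ETc = Kc × Kp × Epan  ⇒  Kp = ETc / (Kc × Epan)
Kp = 3.28 / (1.12 × 3.9) = 3.28 / 4.368 = 0.7509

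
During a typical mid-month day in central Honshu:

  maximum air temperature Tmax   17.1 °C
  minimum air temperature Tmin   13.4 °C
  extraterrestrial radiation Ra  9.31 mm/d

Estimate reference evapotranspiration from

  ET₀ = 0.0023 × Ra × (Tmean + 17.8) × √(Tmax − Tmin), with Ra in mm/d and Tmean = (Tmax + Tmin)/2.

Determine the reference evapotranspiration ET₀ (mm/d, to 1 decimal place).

Tmean = (17.1 + 13.4)/2 = 15.25 °C
ET₀ = 0.0023 × 9.31 × (15.25 + 17.8) × √3.7 = 0.0023 × 9.31 × 33.05 × 1.9235 = 1.3613 mm/d

1.4 mm/d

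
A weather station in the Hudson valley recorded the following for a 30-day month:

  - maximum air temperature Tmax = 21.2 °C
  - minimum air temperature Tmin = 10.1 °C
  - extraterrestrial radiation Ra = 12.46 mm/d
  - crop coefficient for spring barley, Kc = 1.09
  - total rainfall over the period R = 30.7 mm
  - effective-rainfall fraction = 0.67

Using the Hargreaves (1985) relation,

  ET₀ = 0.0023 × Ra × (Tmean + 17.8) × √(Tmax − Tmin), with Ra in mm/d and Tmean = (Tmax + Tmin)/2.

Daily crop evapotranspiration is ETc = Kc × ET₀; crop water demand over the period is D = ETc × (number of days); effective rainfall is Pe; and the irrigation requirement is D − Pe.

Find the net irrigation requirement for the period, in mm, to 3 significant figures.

83.9 mm

Tmean = (21.2 + 10.1)/2 = 15.65 °C
ET₀ = 0.0023 × 12.46 × (15.65 + 17.8) × √11.1 = 0.0023 × 12.46 × 33.45 × 3.3317 = 3.1938 mm/d
ETc = Kc × ET₀ = 1.09 × 3.1938 = 3.4812 mm/d
Crop demand D = ETc × 30 d = 3.4812 × 30 = 104.436 mm
Pe = 0.67 × 30.7 = 20.569 mm
D − Pe = 104.436 − 20.569 = 83.867 mm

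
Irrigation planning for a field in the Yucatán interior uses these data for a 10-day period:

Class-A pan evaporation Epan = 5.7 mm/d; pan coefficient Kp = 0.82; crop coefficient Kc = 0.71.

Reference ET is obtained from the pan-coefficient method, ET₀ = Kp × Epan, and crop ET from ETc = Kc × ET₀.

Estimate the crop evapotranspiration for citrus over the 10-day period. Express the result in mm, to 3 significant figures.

33.2 mm

ET₀ = 0.82 × 5.7 = 4.6740 mm/d
ETc = Kc × ET₀ = 0.71 × 4.6740 = 3.3185 mm/d
Over 10 days: 3.3185 × 10 = 33.185 mm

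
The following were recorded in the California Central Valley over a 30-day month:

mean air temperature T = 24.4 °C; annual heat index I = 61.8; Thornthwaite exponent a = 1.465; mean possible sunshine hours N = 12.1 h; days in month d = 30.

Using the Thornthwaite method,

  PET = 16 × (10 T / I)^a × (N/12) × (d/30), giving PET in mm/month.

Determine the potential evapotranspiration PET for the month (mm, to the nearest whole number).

121 mm

10T/I = 10 × 24.4 / 61.8 = 3.9482
(10T/I)^a = 3.9482^1.465 = 7.4770
Uncorrected PET = 16 × 7.4770 = 119.632 mm
Correction = (N/12)(d/30) = (12.1/12)(30/30) = 1.0083
PET = 119.632 × 1.0083 = 120.625 mm/month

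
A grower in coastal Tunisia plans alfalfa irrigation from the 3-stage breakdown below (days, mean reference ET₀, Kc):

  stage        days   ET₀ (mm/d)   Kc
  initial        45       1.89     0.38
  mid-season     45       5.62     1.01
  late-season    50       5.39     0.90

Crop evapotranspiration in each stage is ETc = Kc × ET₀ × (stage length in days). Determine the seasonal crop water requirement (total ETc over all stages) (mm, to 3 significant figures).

530 mm

initial: 0.38 × 1.89 × 45 = 32.32 mm
mid-season: 1.01 × 5.62 × 45 = 255.43 mm
late-season: 0.90 × 5.39 × 50 = 242.55 mm
Seasonal total = 530.30 mm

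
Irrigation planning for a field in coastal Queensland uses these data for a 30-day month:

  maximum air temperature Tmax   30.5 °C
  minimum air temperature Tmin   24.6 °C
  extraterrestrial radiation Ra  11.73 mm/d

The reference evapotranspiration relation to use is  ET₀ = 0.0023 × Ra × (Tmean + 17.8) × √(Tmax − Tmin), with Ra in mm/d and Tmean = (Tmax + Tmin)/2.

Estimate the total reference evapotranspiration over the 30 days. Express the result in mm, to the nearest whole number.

Tmean = (30.5 + 24.6)/2 = 27.55 °C
ET₀ = 0.0023 × 11.73 × (27.55 + 17.8) × √5.9 = 0.0023 × 11.73 × 45.35 × 2.4290 = 2.9719 mm/d
Over 30 days: 2.9719 × 30 = 89.157 mm

89 mm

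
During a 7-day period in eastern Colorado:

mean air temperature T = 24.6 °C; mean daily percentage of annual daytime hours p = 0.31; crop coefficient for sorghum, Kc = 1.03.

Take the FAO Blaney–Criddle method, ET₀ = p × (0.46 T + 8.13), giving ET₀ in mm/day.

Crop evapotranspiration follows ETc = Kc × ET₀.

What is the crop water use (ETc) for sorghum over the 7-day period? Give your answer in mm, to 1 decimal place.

ET₀ = 0.31 × (0.46 × 24.6 + 8.13) = 0.31 × 19.446 = 6.0283 mm/d
ETc = Kc × ET₀ = 1.03 × 6.0283 = 6.2091 mm/d
Over 7 days: 6.2091 × 7 = 43.464 mm

43.5 mm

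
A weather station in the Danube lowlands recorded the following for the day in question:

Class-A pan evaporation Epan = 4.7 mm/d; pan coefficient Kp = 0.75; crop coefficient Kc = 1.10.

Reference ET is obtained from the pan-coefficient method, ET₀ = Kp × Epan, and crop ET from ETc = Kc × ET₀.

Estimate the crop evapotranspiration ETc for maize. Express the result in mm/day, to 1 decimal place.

ET₀ = 0.75 × 4.7 = 3.5250 mm/d
ETc = Kc × ET₀ = 1.10 × 3.5250 = 3.8775 mm/d

3.9 mm/day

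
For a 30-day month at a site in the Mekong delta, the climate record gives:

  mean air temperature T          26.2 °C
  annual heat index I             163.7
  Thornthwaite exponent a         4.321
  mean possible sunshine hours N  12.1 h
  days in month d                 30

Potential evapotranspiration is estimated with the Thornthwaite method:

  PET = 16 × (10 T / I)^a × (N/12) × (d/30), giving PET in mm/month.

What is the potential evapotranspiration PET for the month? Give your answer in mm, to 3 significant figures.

10T/I = 10 × 26.2 / 163.7 = 1.6005
(10T/I)^a = 1.6005^4.321 = 7.6311
Uncorrected PET = 16 × 7.6311 = 122.098 mm
Correction = (N/12)(d/30) = (12.1/12)(30/30) = 1.0083
PET = 122.098 × 1.0083 = 123.111 mm/month

123 mm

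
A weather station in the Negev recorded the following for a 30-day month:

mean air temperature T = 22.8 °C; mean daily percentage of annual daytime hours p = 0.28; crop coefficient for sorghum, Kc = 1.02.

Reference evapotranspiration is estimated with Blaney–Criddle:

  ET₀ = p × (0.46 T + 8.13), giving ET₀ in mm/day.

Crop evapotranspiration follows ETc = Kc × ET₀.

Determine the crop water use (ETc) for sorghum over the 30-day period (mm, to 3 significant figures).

ET₀ = 0.28 × (0.46 × 22.8 + 8.13) = 0.28 × 18.618 = 5.2130 mm/d
ETc = Kc × ET₀ = 1.02 × 5.2130 = 5.3173 mm/d
Over 30 days: 5.3173 × 30 = 159.519 mm

160 mm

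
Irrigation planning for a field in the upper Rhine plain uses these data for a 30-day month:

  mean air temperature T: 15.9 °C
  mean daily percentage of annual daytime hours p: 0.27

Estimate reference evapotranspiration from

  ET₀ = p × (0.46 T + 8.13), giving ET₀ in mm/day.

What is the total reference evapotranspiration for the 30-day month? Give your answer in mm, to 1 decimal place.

ET₀ = 0.27 × (0.46 × 15.9 + 8.13) = 0.27 × 15.444 = 4.1699 mm/d
Monthly total = 4.1699 × 30 = 125.097 mm

125.1 mm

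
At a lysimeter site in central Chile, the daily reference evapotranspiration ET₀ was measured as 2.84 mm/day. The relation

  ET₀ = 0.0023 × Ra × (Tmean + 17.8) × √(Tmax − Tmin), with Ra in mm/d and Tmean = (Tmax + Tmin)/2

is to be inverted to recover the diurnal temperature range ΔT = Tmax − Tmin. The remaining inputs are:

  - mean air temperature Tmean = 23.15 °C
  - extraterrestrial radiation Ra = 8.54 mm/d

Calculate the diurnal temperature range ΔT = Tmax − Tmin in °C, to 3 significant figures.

√ΔT = ET₀ / [0.0023 × Ra × (Tmean+17.8)] = 2.84 / (0.0023 × 8.54 × 40.95) = 3.5308
ΔT = 3.5308² = 12.467 °C

12.5 °C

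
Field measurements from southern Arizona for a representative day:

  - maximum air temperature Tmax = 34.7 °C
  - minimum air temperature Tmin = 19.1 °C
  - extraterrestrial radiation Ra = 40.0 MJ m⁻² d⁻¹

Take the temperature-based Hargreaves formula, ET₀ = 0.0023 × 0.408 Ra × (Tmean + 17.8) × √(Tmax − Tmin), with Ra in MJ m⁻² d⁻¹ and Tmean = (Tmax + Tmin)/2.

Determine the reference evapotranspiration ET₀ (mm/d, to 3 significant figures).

6.63 mm/d

Tmean = (34.7 + 19.1)/2 = 26.90 °C
0.408 Ra = 0.408 × 40.0 = 16.3200 mm/d equivalent
ET₀ = 0.0023 × 16.3200 × (26.90 + 17.8) × √15.6 = 0.0023 × 16.3200 × 44.70 × 3.9497 = 6.6270 mm/d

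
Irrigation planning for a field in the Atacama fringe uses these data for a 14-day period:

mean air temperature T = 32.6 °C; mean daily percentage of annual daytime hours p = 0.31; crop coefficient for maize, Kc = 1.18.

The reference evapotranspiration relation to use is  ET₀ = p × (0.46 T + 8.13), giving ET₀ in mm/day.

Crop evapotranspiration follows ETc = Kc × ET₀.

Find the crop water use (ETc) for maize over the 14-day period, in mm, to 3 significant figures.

118 mm

ET₀ = 0.31 × (0.46 × 32.6 + 8.13) = 0.31 × 23.126 = 7.1691 mm/d
ETc = Kc × ET₀ = 1.18 × 7.1691 = 8.4595 mm/d
Over 14 days: 8.4595 × 14 = 118.433 mm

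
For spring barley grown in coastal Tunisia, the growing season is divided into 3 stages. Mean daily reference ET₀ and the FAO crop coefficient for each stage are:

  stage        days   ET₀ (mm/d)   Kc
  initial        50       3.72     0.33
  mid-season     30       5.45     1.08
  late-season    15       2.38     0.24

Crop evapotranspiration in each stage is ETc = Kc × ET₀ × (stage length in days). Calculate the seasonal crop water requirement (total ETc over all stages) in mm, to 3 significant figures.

247 mm

initial: 0.33 × 3.72 × 50 = 61.38 mm
mid-season: 1.08 × 5.45 × 30 = 176.58 mm
late-season: 0.24 × 2.38 × 15 = 8.57 mm
Seasonal total = 246.53 mm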